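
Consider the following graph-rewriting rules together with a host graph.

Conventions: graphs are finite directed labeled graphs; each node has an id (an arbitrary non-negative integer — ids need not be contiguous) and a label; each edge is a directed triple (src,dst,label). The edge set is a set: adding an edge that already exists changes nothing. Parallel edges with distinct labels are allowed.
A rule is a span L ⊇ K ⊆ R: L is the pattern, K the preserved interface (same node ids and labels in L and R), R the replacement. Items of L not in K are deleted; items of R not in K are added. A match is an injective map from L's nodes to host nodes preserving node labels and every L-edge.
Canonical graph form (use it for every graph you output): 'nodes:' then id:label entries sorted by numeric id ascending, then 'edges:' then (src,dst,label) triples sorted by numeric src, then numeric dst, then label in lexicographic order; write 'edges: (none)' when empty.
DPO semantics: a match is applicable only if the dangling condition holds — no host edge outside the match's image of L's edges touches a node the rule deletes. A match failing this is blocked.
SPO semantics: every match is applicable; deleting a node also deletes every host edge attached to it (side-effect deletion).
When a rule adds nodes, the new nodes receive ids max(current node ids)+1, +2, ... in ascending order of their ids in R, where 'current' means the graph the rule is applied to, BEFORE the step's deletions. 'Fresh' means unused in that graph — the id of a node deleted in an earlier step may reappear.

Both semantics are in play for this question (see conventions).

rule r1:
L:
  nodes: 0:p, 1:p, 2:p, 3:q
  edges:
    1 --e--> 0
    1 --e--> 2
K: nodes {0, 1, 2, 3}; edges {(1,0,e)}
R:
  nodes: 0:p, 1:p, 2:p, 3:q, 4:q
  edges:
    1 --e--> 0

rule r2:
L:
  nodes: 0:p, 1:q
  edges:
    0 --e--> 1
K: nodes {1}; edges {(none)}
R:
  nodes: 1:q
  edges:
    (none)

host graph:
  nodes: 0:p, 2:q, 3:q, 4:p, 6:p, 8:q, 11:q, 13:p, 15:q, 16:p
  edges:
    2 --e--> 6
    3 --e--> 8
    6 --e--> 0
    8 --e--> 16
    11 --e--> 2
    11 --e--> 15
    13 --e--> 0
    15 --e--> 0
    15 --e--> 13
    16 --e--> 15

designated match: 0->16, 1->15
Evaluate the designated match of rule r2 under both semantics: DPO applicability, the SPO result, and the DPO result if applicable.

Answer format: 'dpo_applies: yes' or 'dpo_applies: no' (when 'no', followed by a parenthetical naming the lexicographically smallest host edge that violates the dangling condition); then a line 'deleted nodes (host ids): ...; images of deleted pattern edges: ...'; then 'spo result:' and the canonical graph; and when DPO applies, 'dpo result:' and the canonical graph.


dpo_applies: no
(the rule deletes node 16, which keeps host edge (8,16,e) outside the match image — the dangling condition fails, DPO blocks; SPO proceeds and side-deletes such edges)
deleted nodes (host ids): 16; images of deleted pattern edges: (16,15,e)
spo result:
nodes: 0:p, 2:q, 3:q, 4:p, 6:p, 8:q, 11:q, 13:p, 15:q
edges: (2,6,e); (3,8,e); (6,0,e); (11,2,e); (11,15,e); (13,0,e); (15,0,e); (15,13,e)


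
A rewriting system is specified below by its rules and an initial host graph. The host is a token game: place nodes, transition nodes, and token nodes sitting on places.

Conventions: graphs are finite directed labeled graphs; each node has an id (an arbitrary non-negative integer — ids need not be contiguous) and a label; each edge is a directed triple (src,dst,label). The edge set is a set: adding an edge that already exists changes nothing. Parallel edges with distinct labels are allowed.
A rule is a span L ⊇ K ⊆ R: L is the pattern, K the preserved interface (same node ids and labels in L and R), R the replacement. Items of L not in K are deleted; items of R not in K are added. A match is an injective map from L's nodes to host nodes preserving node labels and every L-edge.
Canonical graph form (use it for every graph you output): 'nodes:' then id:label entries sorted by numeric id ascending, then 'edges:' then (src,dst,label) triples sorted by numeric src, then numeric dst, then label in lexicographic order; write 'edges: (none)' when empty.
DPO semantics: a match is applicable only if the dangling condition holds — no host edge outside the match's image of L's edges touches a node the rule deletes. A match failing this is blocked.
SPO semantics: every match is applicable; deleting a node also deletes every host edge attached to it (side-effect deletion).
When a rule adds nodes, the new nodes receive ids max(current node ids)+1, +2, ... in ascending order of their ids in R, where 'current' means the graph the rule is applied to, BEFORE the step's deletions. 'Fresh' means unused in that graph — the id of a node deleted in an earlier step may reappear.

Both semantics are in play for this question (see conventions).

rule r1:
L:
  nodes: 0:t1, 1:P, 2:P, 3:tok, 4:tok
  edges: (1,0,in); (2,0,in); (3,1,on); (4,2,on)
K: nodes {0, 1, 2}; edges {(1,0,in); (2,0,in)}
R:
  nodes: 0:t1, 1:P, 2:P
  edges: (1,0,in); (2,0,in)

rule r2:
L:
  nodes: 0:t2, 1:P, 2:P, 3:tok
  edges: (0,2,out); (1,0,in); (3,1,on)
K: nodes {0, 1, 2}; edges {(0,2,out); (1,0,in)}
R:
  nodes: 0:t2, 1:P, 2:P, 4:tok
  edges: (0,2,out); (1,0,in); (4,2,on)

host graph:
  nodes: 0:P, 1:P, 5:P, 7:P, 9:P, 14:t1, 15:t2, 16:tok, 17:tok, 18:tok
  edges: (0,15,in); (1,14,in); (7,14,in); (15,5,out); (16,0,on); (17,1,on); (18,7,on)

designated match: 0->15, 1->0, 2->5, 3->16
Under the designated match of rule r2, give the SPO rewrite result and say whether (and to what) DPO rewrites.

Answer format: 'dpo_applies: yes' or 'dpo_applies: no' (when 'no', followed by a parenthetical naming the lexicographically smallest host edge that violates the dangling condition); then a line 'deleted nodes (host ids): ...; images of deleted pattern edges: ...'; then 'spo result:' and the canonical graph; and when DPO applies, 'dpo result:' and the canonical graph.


dpo_applies: yes
deleted nodes (host ids): 16; images of deleted pattern edges: (16,0,on)
spo result:
nodes: 0:P, 1:P, 5:P, 7:P, 9:P, 14:t1, 15:t2, 17:tok, 18:tok, 19:tok
edges: (0,15,in); (1,14,in); (7,14,in); (15,5,out); (17,1,on); (18,7,on); (19,5,on)
dpo result:
nodes: 0:P, 1:P, 5:P, 7:P, 9:P, 14:t1, 15:t2, 17:tok, 18:tok, 19:tok
edges: (0,15,in); (1,14,in); (7,14,in); (15,5,out); (17,1,on); (18,7,on); (19,5,on)


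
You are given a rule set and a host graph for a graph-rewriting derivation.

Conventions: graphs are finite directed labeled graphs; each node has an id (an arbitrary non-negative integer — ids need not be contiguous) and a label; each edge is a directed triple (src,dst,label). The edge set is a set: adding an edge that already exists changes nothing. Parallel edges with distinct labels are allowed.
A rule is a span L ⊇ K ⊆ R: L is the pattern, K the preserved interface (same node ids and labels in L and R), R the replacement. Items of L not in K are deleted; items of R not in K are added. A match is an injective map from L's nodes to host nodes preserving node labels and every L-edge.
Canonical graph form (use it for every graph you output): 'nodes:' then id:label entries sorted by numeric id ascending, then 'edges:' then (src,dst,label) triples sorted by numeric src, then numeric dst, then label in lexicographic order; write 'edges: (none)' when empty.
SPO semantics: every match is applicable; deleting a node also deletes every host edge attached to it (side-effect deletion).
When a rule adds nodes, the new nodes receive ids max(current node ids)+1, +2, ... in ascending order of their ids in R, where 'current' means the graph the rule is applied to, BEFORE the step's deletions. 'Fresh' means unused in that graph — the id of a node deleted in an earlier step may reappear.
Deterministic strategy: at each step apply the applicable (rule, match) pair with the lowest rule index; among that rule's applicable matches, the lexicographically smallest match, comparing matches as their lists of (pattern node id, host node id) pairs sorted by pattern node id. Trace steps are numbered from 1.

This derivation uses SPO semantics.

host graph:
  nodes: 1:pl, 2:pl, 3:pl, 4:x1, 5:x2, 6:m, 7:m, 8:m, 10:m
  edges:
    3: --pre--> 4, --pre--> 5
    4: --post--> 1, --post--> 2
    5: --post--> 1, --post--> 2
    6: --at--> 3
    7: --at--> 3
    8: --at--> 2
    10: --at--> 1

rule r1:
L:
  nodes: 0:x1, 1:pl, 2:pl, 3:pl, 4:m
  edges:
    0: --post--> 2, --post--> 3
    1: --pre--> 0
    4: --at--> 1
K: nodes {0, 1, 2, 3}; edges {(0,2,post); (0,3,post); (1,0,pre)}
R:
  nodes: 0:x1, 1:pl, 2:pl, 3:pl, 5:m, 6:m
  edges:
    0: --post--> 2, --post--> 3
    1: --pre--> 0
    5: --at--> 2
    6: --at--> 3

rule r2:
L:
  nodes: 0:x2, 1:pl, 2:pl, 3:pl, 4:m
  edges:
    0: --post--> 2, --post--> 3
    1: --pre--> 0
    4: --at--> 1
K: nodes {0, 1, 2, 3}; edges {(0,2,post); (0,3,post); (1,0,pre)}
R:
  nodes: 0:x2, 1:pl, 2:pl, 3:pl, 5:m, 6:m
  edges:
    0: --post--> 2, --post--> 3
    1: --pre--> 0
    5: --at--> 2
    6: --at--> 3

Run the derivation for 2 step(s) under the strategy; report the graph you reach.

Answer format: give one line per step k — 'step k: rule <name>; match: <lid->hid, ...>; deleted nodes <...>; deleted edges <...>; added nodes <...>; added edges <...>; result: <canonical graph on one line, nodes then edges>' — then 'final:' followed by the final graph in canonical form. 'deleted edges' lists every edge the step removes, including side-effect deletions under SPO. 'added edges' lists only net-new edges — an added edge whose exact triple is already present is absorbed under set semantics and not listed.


step 1: rule r1; match: 0->4, 1->3, 2->1, 3->2, 4->6; deleted nodes 6; deleted edges (6,3,at); added nodes 11, 12; added edges (11,1,at); (12,2,at); result: nodes: 1:pl, 2:pl, 3:pl, 4:x1, 5:x2, 7:m, 8:m, 10:m, 11:m, 12:m edges: (3,4,pre); (3,5,pre); (4,1,post); (4,2,post); (5,1,post); (5,2,post); (7,3,at); (8,2,at); (10,1,at); (11,1,at); (12,2,at)
step 2: rule r1; match: 0->4, 1->3, 2->1, 3->2, 4->7; deleted nodes 7; deleted edges (7,3,at); added nodes 13, 14; added edges (13,1,at); (14,2,at); result: nodes: 1:pl, 2:pl, 3:pl, 4:x1, 5:x2, 8:m, 10:m, 11:m, 12:m, 13:m, 14:m edges: (3,4,pre); (3,5,pre); (4,1,post); (4,2,post); (5,1,post); (5,2,post); (8,2,at); (10,1,at); (11,1,at); (12,2,at); (13,1,at); (14,2,at)
final:
nodes: 1:pl, 2:pl, 3:pl, 4:x1, 5:x2, 8:m, 10:m, 11:m, 12:m, 13:m, 14:m
edges: (3,4,pre); (3,5,pre); (4,1,post); (4,2,post); (5,1,post); (5,2,post); (8,2,at); (10,1,at); (11,1,at); (12,2,at); (13,1,at); (14,2,at)


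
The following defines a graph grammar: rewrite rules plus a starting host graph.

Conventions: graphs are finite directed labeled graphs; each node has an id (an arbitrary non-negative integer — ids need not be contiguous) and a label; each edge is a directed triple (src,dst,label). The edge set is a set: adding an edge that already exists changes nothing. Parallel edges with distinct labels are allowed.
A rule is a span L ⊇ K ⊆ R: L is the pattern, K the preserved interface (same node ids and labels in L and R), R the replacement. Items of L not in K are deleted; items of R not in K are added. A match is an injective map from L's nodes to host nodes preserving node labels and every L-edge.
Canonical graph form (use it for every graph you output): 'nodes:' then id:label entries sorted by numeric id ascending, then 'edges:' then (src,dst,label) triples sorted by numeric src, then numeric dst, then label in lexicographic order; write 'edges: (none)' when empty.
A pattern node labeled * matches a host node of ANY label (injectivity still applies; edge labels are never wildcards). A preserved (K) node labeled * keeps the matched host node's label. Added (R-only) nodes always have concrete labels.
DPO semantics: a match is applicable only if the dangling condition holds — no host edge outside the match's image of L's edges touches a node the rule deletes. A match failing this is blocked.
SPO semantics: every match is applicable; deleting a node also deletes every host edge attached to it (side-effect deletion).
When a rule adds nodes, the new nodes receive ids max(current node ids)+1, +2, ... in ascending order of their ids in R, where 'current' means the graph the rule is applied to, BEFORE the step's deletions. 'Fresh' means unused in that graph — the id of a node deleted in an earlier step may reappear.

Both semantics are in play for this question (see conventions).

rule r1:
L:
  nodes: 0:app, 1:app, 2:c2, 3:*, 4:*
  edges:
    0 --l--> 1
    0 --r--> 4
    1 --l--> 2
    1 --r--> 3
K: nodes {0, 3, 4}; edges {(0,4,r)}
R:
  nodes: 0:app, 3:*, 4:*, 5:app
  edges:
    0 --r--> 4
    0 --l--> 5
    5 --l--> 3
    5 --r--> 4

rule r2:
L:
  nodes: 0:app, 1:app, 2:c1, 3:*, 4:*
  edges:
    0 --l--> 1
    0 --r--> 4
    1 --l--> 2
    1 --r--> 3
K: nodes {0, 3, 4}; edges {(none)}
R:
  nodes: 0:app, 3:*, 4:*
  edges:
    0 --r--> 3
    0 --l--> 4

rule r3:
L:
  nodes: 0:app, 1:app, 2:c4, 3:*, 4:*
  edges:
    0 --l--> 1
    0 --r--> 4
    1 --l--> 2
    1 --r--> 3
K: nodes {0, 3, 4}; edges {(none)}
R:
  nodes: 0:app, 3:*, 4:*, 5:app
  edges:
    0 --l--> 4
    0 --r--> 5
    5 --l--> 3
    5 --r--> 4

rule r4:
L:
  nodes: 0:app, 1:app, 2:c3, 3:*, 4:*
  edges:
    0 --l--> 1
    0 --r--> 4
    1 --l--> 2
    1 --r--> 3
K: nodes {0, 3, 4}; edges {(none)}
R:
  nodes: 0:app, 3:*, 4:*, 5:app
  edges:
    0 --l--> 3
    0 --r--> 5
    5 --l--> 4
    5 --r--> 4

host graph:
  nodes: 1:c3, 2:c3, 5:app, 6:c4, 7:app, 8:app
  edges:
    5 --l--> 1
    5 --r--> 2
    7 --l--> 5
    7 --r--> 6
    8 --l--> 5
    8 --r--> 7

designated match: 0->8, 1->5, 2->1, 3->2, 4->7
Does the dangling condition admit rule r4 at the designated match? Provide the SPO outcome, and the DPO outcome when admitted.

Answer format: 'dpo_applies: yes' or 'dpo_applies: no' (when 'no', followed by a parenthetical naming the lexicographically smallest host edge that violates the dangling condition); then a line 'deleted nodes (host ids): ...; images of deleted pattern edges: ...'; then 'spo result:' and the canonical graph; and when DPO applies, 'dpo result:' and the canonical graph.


dpo_applies: no
(the rule deletes node 5, which keeps host edge (7,5,l) outside the match image — the dangling condition fails, DPO blocks; SPO proceeds and side-deletes such edges)
deleted nodes (host ids): 1, 5; images of deleted pattern edges: (5,1,l); (5,2,r); (8,5,l); (8,7,r)
spo result:
nodes: 2:c3, 6:c4, 7:app, 8:app, 9:app
edges: (7,6,r); (8,2,l); (8,9,r); (9,7,l); (9,7,r)


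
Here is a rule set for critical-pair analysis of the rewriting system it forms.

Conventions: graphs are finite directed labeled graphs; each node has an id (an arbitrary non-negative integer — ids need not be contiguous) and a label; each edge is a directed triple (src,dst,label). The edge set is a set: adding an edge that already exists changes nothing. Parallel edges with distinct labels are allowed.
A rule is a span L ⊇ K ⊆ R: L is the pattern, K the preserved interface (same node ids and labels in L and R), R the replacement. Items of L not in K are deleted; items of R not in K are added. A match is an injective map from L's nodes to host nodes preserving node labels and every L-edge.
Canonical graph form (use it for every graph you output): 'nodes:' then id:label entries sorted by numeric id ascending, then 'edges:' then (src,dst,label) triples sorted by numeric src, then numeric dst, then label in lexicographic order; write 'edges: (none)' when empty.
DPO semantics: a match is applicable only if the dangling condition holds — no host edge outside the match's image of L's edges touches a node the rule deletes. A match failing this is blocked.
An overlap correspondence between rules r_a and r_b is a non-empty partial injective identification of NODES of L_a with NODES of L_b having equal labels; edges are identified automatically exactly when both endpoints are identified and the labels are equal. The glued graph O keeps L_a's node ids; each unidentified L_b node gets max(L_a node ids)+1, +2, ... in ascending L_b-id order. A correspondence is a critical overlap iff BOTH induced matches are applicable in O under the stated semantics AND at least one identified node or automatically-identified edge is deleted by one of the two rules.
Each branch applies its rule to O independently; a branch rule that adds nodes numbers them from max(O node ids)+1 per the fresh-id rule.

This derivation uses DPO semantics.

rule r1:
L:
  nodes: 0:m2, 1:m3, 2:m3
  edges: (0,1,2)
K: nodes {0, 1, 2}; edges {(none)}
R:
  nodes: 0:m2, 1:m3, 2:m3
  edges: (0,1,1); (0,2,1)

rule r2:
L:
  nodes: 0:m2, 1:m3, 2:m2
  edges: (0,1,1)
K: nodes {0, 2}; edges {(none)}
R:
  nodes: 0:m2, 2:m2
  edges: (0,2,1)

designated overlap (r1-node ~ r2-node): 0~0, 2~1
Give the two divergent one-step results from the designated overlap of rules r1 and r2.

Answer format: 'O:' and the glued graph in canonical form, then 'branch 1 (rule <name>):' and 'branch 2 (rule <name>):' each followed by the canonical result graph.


O:
nodes: 0:m2, 1:m3, 2:m3, 3:m2
edges: (0,1,2); (0,2,1)
branch 1 (rule r1):
nodes: 0:m2, 1:m3, 2:m3, 3:m2
edges: (0,1,1); (0,2,1)
branch 2 (rule r2):
nodes: 0:m2, 1:m3, 3:m2
edges: (0,1,2); (0,3,1)


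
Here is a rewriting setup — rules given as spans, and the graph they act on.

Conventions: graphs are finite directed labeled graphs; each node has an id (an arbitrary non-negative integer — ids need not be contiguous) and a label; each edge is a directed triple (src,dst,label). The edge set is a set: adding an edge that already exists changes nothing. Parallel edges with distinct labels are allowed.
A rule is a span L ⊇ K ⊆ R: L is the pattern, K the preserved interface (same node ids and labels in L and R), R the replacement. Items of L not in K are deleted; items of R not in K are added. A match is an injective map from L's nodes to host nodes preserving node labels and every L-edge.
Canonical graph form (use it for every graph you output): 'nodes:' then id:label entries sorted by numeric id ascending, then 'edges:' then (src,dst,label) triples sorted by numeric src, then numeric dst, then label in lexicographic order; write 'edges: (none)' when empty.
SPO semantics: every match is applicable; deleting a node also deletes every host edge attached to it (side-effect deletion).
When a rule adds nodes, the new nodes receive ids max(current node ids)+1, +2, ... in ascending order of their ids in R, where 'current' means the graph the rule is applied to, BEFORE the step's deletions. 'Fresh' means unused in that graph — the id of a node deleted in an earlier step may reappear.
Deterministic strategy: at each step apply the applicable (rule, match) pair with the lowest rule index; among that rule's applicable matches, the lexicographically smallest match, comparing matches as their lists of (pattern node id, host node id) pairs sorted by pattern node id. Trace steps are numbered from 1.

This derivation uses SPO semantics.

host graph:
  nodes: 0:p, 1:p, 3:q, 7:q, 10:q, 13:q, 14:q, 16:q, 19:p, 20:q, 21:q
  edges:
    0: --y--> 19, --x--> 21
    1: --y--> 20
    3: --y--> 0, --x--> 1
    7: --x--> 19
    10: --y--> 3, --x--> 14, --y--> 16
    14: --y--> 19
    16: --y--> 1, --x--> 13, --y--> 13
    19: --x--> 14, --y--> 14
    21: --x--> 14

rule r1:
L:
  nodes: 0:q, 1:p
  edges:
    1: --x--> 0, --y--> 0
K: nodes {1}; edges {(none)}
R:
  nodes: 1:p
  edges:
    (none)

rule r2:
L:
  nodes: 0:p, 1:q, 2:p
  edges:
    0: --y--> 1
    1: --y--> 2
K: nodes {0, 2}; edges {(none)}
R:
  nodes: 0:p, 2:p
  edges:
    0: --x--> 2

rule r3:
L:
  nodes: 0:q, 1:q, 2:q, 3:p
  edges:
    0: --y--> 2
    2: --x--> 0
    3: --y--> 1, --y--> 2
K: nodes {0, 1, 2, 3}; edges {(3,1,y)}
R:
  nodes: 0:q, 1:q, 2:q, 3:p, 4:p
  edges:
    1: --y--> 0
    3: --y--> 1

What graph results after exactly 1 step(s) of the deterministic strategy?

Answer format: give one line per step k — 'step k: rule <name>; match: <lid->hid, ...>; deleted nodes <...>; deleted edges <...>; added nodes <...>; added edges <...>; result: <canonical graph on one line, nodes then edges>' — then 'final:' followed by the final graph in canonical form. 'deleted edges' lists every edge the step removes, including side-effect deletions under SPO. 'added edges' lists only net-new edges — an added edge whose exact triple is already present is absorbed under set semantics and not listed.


step 1: rule r1; match: 0->14, 1->19; deleted nodes 14; deleted edges (10,14,x); (14,19,y); (19,14,x); (19,14,y); (21,14,x); added nodes (none); added edges (none); result: nodes: 0:p, 1:p, 3:q, 7:q, 10:q, 13:q, 16:q, 19:p, 20:q, 21:q edges: (0,19,y); (0,21,x); (1,20,y); (3,0,y); (3,1,x); (7,19,x); (10,3,y); (10,16,y); (16,1,y); (16,13,x); (16,13,y)
final:
nodes: 0:p, 1:p, 3:q, 7:q, 10:q, 13:q, 16:q, 19:p, 20:q, 21:q
edges: (0,19,y); (0,21,x); (1,20,y); (3,0,y); (3,1,x); (7,19,x); (10,3,y); (10,16,y); (16,1,y); (16,13,x); (16,13,y)


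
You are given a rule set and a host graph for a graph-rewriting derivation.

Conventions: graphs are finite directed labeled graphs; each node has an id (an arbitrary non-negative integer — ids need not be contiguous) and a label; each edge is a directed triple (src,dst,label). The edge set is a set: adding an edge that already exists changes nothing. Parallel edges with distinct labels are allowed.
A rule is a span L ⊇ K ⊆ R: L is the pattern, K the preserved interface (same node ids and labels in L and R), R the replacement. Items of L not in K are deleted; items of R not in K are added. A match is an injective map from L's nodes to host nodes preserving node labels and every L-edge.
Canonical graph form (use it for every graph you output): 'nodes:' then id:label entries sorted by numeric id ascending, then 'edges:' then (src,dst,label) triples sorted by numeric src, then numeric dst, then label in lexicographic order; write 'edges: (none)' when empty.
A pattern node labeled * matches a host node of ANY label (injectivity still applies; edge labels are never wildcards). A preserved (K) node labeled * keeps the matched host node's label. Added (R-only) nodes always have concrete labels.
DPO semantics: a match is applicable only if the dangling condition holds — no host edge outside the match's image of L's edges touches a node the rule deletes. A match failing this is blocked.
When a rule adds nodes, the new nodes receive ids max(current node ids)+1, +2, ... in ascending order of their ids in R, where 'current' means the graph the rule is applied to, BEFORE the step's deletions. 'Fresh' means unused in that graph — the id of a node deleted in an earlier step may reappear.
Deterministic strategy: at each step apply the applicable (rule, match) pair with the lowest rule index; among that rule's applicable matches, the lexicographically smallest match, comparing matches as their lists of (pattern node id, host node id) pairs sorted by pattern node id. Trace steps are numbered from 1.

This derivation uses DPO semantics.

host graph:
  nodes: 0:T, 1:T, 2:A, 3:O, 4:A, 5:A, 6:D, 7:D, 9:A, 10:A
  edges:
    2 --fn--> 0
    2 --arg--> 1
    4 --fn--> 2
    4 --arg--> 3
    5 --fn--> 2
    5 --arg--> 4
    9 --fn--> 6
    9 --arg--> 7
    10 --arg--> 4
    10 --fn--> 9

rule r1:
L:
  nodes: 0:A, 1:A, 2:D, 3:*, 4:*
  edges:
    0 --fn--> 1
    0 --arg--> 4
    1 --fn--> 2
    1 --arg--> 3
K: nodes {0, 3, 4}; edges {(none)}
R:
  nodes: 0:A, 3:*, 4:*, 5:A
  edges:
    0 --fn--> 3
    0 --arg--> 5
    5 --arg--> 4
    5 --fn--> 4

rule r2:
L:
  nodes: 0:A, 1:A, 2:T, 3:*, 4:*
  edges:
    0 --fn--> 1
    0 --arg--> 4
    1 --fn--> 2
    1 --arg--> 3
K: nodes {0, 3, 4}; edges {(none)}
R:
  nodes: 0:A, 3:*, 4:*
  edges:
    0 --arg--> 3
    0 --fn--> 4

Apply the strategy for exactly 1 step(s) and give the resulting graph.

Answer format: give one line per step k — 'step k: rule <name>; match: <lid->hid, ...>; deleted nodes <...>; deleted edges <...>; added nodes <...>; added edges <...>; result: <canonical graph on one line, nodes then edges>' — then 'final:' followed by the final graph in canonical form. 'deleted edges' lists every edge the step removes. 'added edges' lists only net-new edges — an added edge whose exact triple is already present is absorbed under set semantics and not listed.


step 1: rule r1; match: 0->10, 1->9, 2->6, 3->7, 4->4; deleted nodes 6, 9; deleted edges (9,6,fn); (9,7,arg); (10,4,arg); (10,9,fn); added nodes 11; added edges (10,7,fn); (10,11,arg); (11,4,arg); (11,4,fn); result: nodes: 0:T, 1:T, 2:A, 3:O, 4:A, 5:A, 7:D, 10:A, 11:A edges: (2,0,fn); (2,1,arg); (4,2,fn); (4,3,arg); (5,2,fn); (5,4,arg); (10,7,fn); (10,11,arg); (11,4,arg); (11,4,fn)
final:
nodes: 0:T, 1:T, 2:A, 3:O, 4:A, 5:A, 7:D, 10:A, 11:A
edges: (2,0,fn); (2,1,arg); (4,2,fn); (4,3,arg); (5,2,fn); (5,4,arg); (10,7,fn); (10,11,arg); (11,4,arg); (11,4,fn)


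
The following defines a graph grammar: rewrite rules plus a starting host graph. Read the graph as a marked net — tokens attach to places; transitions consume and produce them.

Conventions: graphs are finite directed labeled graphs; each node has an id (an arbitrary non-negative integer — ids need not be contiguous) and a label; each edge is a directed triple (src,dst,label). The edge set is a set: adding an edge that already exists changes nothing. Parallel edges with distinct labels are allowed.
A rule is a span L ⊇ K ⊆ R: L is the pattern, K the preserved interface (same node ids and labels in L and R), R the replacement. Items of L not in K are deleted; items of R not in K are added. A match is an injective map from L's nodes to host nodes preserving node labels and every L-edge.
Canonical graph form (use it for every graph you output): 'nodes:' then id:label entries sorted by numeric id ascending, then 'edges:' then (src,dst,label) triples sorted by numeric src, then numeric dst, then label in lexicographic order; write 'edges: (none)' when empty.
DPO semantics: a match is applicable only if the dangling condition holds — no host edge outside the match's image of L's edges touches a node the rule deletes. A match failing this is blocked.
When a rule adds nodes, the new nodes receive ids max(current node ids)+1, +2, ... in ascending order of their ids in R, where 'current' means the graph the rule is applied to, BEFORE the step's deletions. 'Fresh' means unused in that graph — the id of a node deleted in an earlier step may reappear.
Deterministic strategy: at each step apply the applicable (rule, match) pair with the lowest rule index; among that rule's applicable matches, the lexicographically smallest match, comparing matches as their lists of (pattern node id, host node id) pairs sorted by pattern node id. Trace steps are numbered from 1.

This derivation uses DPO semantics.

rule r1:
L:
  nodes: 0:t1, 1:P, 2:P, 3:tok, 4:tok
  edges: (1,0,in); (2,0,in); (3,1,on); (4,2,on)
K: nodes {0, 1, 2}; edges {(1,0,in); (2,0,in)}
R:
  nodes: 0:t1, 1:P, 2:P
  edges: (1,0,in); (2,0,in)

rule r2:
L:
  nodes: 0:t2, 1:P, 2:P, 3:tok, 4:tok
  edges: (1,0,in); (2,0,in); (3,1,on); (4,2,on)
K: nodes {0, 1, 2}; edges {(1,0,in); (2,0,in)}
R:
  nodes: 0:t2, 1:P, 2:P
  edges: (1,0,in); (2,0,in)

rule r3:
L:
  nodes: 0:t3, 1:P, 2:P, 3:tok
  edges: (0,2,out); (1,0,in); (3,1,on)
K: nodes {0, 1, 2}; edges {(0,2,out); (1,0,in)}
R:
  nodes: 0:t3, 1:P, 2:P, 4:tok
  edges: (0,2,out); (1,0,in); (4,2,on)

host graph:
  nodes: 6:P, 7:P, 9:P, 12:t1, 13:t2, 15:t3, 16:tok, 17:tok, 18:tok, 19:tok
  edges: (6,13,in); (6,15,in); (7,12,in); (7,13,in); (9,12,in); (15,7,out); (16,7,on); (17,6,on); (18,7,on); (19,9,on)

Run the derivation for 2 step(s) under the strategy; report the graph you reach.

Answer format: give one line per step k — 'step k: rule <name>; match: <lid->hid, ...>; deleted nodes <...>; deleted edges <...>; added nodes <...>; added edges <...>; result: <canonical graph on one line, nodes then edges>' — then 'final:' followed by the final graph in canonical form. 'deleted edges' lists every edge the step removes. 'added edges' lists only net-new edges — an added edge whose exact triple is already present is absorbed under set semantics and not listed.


step 1: rule r1; match: 0->12, 1->7, 2->9, 3->16, 4->19; deleted nodes 16, 19; deleted edges (16,7,on); (19,9,on); added nodes (none); added edges (none); result: nodes: 6:P, 7:P, 9:P, 12:t1, 13:t2, 15:t3, 17:tok, 18:tok edges: (6,13,in); (6,15,in); (7,12,in); (7,13,in); (9,12,in); (15,7,out); (17,6,on); (18,7,on)
step 2: rule r2; match: 0->13, 1->6, 2->7, 3->17, 4->18; deleted nodes 17, 18; deleted edges (17,6,on); (18,7,on); added nodes (none); added edges (none); result: nodes: 6:P, 7:P, 9:P, 12:t1, 13:t2, 15:t3 edges: (6,13,in); (6,15,in); (7,12,in); (7,13,in); (9,12,in); (15,7,out)
final:
nodes: 6:P, 7:P, 9:P, 12:t1, 13:t2, 15:t3
edges: (6,13,in); (6,15,in); (7,12,in); (7,13,in); (9,12,in); (15,7,out)


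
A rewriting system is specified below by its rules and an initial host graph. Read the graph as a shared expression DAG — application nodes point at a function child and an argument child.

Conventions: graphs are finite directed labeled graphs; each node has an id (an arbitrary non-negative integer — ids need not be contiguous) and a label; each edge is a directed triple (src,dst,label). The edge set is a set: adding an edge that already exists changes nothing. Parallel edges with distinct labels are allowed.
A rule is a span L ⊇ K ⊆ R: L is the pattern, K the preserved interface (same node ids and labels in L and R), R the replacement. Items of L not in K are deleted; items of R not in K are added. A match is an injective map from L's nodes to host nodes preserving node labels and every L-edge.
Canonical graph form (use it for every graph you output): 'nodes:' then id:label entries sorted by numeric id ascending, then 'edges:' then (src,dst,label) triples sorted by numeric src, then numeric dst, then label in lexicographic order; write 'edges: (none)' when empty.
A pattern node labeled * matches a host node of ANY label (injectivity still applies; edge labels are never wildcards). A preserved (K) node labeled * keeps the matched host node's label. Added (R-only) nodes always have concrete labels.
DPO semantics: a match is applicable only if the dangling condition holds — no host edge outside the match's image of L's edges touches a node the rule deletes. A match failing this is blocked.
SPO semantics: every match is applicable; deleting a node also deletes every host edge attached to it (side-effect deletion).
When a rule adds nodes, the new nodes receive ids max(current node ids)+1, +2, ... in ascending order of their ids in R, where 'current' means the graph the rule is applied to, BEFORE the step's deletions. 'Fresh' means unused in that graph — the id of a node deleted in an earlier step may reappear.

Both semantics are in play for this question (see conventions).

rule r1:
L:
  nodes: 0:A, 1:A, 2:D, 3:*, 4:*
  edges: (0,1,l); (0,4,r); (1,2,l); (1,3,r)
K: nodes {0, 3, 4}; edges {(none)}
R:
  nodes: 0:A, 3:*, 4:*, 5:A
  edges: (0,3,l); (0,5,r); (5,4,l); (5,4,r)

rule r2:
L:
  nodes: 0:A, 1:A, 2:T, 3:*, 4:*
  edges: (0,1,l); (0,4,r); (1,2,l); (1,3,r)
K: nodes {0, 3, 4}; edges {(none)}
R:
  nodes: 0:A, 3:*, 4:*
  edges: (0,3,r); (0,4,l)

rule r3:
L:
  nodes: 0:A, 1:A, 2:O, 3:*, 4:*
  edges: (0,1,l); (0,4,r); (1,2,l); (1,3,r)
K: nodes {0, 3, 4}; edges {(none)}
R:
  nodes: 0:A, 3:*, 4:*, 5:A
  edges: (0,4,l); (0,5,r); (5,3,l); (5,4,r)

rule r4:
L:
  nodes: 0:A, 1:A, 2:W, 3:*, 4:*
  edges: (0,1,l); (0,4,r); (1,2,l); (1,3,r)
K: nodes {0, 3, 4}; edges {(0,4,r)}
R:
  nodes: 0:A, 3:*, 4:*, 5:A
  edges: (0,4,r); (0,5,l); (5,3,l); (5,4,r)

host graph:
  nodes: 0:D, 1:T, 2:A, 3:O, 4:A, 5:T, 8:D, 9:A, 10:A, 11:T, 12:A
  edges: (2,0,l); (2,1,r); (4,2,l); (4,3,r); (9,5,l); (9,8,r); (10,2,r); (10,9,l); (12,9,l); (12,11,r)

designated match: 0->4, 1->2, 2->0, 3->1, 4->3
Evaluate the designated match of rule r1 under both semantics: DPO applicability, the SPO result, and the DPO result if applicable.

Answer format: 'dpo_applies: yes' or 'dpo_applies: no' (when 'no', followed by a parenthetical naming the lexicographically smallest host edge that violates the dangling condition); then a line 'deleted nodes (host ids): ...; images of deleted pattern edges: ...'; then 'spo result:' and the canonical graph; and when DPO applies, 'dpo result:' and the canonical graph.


dpo_applies: no
(the rule deletes node 2, which keeps host edge (10,2,r) outside the match image — the dangling condition fails, DPO blocks; SPO proceeds and side-deletes such edges)
deleted nodes (host ids): 0, 2; images of deleted pattern edges: (2,0,l); (2,1,r); (4,2,l); (4,3,r)
spo result:
nodes: 1:T, 3:O, 4:A, 5:T, 8:D, 9:A, 10:A, 11:T, 12:A, 13:A
edges: (4,1,l); (4,13,r); (9,5,l); (9,8,r); (10,9,l); (12,9,l); (12,11,r); (13,3,l); (13,3,r)


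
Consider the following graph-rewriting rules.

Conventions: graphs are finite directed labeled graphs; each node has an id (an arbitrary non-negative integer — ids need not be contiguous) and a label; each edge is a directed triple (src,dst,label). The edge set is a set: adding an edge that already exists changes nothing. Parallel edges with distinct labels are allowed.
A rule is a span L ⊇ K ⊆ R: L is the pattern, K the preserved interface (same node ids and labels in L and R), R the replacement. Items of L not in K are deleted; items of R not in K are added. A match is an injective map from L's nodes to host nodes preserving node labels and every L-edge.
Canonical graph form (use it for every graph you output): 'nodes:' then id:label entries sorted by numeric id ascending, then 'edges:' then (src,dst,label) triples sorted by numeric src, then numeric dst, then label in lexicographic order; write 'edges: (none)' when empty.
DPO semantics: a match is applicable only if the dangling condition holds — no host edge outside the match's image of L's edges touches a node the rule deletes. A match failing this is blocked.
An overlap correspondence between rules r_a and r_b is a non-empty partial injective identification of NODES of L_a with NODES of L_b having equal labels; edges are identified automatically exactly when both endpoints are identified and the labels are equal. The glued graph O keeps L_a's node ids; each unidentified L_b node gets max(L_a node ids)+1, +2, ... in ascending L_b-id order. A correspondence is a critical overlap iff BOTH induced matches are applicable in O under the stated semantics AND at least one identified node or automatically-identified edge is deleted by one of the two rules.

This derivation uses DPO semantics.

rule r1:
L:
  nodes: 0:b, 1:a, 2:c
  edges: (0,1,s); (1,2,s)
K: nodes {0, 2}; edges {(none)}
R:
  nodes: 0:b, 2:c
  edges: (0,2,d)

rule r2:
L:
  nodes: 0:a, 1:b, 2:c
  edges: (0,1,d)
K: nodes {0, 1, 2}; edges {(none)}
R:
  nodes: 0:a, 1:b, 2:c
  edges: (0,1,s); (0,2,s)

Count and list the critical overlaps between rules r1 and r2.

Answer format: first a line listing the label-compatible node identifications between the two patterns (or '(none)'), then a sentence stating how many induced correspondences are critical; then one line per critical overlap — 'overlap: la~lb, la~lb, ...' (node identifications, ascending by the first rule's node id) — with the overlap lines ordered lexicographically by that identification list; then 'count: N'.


label-compatible node identifications between L(r1) and L(r2): 0~1, 1~0, 2~2
0 of the induced correspondences are critical overlaps of r1 and r2.
count: 0


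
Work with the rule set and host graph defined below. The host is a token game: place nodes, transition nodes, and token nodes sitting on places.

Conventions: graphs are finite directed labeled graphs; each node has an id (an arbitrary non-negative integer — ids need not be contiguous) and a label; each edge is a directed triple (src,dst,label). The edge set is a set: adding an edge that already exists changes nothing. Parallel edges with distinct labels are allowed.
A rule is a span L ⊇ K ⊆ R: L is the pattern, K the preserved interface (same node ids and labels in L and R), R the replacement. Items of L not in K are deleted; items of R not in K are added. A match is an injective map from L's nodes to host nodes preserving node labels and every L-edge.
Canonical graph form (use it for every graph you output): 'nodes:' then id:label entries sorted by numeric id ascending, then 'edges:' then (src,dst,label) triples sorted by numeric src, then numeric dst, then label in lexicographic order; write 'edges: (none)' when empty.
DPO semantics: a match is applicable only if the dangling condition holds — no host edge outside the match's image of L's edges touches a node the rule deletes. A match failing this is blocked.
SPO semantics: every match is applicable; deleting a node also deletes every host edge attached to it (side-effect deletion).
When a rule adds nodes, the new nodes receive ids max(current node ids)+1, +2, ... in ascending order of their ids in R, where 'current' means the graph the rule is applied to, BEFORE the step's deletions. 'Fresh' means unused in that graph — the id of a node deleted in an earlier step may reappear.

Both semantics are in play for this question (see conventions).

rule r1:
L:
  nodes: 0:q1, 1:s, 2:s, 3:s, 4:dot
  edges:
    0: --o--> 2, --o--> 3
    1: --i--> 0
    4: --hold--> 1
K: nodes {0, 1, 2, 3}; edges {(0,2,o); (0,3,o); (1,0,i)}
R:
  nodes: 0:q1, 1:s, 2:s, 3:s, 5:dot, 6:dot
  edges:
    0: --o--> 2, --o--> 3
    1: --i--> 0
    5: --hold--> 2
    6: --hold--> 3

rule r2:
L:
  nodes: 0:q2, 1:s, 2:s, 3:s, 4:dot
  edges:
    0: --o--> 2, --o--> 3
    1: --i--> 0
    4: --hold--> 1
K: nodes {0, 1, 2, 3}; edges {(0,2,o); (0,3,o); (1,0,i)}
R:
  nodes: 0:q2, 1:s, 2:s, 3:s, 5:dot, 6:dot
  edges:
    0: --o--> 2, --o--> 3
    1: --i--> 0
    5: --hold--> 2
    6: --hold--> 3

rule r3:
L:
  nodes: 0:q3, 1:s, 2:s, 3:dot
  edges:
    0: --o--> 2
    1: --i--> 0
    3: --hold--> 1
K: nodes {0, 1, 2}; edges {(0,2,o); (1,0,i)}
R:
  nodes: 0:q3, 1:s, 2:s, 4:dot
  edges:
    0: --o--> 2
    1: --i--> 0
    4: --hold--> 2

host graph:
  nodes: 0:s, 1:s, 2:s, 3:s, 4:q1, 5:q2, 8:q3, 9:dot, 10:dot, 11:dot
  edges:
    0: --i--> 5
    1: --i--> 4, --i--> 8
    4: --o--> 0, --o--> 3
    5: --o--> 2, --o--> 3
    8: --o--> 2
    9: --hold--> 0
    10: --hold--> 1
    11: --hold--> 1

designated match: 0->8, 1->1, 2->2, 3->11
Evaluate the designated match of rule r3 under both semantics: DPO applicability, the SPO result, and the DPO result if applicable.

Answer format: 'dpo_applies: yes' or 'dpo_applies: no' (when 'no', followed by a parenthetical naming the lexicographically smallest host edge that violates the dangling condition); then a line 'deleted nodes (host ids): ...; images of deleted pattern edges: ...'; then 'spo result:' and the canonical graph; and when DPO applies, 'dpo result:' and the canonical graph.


dpo_applies: yes
deleted nodes (host ids): 11; images of deleted pattern edges: (11,1,hold)
spo result:
nodes: 0:s, 1:s, 2:s, 3:s, 4:q1, 5:q2, 8:q3, 9:dot, 10:dot, 12:dot
edges: (0,5,i); (1,4,i); (1,8,i); (4,0,o); (4,3,o); (5,2,o); (5,3,o); (8,2,o); (9,0,hold); (10,1,hold); (12,2,hold)
dpo result:
nodes: 0:s, 1:s, 2:s, 3:s, 4:q1, 5:q2, 8:q3, 9:dot, 10:dot, 12:dot
edges: (0,5,i); (1,4,i); (1,8,i); (4,0,o); (4,3,o); (5,2,o); (5,3,o); (8,2,o); (9,0,hold); (10,1,hold); (12,2,hold)


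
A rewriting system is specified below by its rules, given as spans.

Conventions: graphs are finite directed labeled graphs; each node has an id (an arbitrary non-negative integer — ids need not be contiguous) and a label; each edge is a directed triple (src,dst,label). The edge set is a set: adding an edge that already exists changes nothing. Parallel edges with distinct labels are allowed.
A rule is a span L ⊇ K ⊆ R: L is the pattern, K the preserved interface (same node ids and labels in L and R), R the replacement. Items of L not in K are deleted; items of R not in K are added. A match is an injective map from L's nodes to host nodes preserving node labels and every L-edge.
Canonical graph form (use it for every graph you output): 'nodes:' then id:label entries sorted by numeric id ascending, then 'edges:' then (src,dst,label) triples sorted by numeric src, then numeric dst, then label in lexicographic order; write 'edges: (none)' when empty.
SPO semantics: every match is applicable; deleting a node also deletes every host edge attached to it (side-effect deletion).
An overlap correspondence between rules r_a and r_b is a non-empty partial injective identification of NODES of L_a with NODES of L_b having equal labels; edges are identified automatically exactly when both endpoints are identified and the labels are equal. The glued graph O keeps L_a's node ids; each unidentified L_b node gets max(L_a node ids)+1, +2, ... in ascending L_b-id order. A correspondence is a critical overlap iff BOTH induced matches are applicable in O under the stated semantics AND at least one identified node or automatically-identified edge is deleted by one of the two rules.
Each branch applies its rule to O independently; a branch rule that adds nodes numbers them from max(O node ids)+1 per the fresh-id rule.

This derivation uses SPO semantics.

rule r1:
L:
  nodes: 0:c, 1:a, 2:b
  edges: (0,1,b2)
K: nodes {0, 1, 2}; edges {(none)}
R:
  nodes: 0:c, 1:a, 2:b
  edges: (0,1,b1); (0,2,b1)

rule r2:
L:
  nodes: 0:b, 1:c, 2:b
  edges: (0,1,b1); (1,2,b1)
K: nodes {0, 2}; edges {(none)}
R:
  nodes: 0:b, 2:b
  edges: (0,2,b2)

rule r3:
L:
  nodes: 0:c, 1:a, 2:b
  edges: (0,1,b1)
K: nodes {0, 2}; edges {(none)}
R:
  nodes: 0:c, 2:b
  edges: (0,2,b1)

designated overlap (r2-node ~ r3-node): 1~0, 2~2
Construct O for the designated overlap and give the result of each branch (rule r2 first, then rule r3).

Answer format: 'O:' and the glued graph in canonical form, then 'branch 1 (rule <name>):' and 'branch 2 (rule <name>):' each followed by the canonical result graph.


O:
nodes: 0:b, 1:c, 2:b, 3:a
edges: (0,1,b1); (1,2,b1); (1,3,b1)
branch 1 (rule r2):
nodes: 0:b, 2:b, 3:a
edges: (0,2,b2)
branch 2 (rule r3):
nodes: 0:b, 1:c, 2:b
edges: (0,1,b1); (1,2,b1)
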